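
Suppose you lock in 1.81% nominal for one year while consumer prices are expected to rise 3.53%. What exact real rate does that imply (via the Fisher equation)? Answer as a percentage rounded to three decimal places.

-1.661%

By the Fisher equation, 1 + r = (1 + i)/(1 + π).
1 + r = 1.01810 / 1.03530 = 0.983386
r = 0.983386 − 1 = -1.6614%, i.e. -1.661%.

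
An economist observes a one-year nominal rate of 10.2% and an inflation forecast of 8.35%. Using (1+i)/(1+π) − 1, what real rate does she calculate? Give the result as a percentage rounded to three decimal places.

1.707%

By the Fisher identity, 1 + r = (1 + i)/(1 + π).
1 + r = 1.10200 / 1.08350 = 1.017074
r = 1.017074 − 1 = 1.7074%, i.e. 1.707%.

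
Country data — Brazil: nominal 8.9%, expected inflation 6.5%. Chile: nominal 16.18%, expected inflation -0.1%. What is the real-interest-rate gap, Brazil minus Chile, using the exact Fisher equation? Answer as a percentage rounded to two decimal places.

Brazil: (1 + 0.0890)/(1 + 0.0650) − 1 = 2.2535%
Chile: (1 + 0.1618)/(1 − 0.0010) − 1 = 16.2963%
Differential = 2.2535% − 16.2963% = -14.0428% → -14.04%.

-14.04%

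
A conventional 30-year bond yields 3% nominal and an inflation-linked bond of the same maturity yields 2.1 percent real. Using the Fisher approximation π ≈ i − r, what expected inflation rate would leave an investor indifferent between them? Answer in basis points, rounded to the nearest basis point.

π ≈ i − r = 3% − 2.1% → 90 basis points.

90 basis points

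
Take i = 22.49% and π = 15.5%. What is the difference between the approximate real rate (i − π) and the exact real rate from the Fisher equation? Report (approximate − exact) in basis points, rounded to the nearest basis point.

Approximate: r ≈ 22.490% − 15.500% = 6.9900%
Exact: (1 + 0.2249)/(1 + 0.1550) − 1 = 6.0519%
Error = 6.9900% − 6.0519% = 0.9381% → 94 basis points.

94 basis points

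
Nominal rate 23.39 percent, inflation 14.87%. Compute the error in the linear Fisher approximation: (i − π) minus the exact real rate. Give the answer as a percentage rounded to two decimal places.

1.10%

Approximate: r ≈ 23.390% − 14.870% = 8.5200%
Exact: (1 + 0.2339)/(1 + 0.1487) − 1 = 7.4171%
Error = 8.5200% − 7.4171% = 1.1029% → 1.10%.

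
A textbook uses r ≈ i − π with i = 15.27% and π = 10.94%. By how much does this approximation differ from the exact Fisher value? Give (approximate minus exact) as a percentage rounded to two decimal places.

Approximate: r ≈ 15.270% − 10.940% = 4.3300%
Exact: (1 + 0.1527)/(1 + 0.1094) − 1 = 3.9030%
Error = 4.3300% − 3.9030% = 0.4270% → 0.43%.

0.43%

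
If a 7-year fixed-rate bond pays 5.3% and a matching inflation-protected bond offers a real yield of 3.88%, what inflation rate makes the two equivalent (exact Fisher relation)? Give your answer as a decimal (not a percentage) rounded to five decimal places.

(1 + π) = (1 + i)/(1 + r) = 1.05300 / 1.03880 = 1.013670
Break-even inflation = 1.013670 − 1 → 0.01367.

0.01367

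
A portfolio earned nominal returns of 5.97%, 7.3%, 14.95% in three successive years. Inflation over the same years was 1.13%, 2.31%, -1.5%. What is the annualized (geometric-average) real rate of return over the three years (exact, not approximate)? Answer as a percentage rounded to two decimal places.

Compound the nominal returns: 1.0597 × 1.0730 × 1.1495 = 1.30704829.
Compound inflation: 1.0113 × 1.0231 × 0.9850 = 1.01914111.
Deflate: 1.30704829 / 1.01914111 = 1.28249981.
Annualized real rate = 1.28249981^(1/3) − 1 = 8.6473% → 8.65%.

8.65%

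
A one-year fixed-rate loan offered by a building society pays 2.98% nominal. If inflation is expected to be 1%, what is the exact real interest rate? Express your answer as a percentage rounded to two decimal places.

1.96%

By the Fisher equation, 1 + r = (1 + i)/(1 + π).
1 + r = 1.02980 / 1.01000 = 1.019604
r = 1.019604 − 1 = 1.9604%, i.e. 1.96%.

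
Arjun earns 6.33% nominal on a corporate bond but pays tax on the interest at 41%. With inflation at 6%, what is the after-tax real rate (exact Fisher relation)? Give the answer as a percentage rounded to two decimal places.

After-tax nominal return = 6.33% × (1 − 0.41) = 3.7347%.
1 + r = 1.037347 / 1.06000 = 0.978629
After-tax real rate = 0.978629 − 1 → -2.14%.

-2.14%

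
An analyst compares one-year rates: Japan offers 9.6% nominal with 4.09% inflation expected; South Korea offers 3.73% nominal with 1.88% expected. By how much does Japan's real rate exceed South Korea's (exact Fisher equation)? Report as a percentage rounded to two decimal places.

3.48%

Japan: (1 + 0.0960)/(1 + 0.0409) − 1 = 5.2935%
South Korea: (1 + 0.0373)/(1 + 0.0188) − 1 = 1.8159%
Differential = 5.2935% − 1.8159% = 3.4776% → 3.48%.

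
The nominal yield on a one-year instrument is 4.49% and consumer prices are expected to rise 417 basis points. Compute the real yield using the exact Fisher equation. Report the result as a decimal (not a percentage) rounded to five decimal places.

0.00307

By the Fisher relation, 1 + r = (1 + i)/(1 + π).
1 + r = 1.04490 / 1.04170 = 1.003072
r = 1.003072 − 1 = 0.3072%, i.e. 0.00307.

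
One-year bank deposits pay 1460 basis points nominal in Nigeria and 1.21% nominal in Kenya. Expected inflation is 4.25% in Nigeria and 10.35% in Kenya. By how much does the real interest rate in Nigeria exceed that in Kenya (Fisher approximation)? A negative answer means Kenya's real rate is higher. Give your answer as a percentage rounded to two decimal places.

Nigeria: 14.6% − 4.25% = 10.350%
Kenya: 1.21% − 10.35% = -9.140%
Differential = 19.490% → 19.49%.

19.49%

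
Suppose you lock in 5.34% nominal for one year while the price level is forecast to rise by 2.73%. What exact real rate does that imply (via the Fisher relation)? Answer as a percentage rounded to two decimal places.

By the Fisher relation, 1 + r = (1 + i)/(1 + π).
1 + r = 1.05340 / 1.02730 = 1.025406
r = 1.025406 − 1 = 2.5406%, i.e. 2.54%.

2.54%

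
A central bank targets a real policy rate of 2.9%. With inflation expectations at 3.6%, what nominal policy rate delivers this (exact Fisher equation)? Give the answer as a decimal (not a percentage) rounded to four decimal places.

0.0660

(1 + i) = (1 + r)(1 + π) = 1.02900 × 1.03600 = 1.066044
i = 1.066044 − 1, so the required nominal rate is 0.0660.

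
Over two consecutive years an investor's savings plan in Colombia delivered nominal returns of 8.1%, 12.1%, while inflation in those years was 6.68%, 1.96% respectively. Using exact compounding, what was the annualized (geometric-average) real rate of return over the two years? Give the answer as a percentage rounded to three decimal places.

Nominal growth factor = 1.0810 × 1.1210 = 1.21180100
Price-level growth factor = 1.0668 × 1.0196 = 1.08770928
Real growth factor = 1.21180100 / 1.08770928 = 1.11408537
Annualized real rate = 1.11408537^(1/2) − 1 = 5.5502% → 5.550%.

5.550%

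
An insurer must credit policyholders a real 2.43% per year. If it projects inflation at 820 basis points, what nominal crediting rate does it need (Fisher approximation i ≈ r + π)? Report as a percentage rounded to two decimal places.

i ≈ r + π = 2.43% + 8.2% = 10.63%.

10.63%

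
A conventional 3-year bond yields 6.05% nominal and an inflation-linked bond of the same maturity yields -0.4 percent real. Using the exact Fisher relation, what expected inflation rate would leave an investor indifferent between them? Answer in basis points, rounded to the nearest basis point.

(1 + π) = (1 + i)/(1 + r) = 1.06050 / 0.99600 = 1.064759
Break-even inflation = 1.064759 − 1 → 648 basis points.

648 basis points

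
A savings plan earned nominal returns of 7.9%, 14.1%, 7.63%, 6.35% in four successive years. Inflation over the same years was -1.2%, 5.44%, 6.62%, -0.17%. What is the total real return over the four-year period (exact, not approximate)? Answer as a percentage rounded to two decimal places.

Compound the nominal returns: 1.0790 × 1.1410 × 1.0763 × 1.0635 = 1.409217.
Compound inflation: 0.9880 × 1.0544 × 1.0662 × 0.9983 = 1.108823.
Deflate: 1.409217 / 1.108823 = 1.270913.
Total real return = 1.270913 − 1 → 27.09%.

27.09%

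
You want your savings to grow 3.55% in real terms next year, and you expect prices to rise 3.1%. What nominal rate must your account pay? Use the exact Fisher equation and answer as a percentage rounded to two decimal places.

(1 + i) = (1 + r)(1 + π) = 1.03550 × 1.03100 = 1.0676005
i = 1.0676005 − 1, so the required nominal rate is 6.76%.

6.76%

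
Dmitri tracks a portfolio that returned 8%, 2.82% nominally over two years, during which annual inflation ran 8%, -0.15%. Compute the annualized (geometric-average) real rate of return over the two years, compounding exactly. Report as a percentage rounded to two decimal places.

Nominal growth factor = 1.0800 × 1.0282 = 1.11045600
Price-level growth factor = 1.0800 × 0.9985 = 1.07838000
Real growth factor = 1.11045600 / 1.07838000 = 1.02974462
Annualized real rate = 1.02974462^(1/2) − 1 = 1.4763% → 1.48%.

1.48%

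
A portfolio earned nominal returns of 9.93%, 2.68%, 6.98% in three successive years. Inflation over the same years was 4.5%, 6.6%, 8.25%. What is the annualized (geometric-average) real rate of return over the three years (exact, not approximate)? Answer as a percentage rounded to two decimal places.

Nominal growth factor = 1.0993 × 1.0268 × 1.0698 = 1.20754877
Price-level growth factor = 1.0450 × 1.0660 × 1.0825 = 1.20587253
Real growth factor = 1.20754877 / 1.20587253 = 1.00139007
Annualized real rate = 1.00139007^(1/3) − 1 = 0.0463% → 0.05%.

0.05%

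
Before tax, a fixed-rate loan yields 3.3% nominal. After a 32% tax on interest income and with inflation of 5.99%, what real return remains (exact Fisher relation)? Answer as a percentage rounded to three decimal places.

-3.534%

After-tax nominal return = 3.3% × (1 − 0.32) = 2.2440%.
1 + r = 1.02244 / 1.05990 = 0.964657
After-tax real rate = 0.964657 − 1 → -3.534%.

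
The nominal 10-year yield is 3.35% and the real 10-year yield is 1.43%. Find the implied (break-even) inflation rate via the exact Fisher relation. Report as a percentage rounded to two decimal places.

1.89%

(1 + π) = (1 + i)/(1 + r) = 1.03350 / 1.01430 = 1.018929
Break-even inflation = 1.018929 − 1 → 1.89%.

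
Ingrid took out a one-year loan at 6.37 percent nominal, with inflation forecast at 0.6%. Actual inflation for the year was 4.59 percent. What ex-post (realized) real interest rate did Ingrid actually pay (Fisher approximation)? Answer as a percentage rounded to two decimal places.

1.78%

Ex-post: 6.37% − 4.59% = 1.780%
So the realized real rate is 1.78%.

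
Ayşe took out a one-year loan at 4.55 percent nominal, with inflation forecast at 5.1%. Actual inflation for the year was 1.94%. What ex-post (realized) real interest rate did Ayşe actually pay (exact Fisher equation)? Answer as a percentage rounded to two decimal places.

Ex-post: (1 + 0.0455)/(1 + 0.0194) − 1 = 2.5603%
So the realized real rate is 2.56%.

2.56%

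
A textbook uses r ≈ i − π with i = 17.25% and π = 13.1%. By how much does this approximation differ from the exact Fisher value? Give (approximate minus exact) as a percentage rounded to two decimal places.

0.48%

Approximate: r ≈ 17.250% − 13.100% = 4.1500%
Exact: (1 + 0.1725)/(1 + 0.1310) − 1 = 3.6693%
Error = 4.1500% − 3.6693% = 0.4807% → 0.48%.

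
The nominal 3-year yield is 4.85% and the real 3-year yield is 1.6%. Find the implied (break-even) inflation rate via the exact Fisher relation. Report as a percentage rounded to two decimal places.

3.20%

(1 + π) = (1 + i)/(1 + r) = 1.04850 / 1.01600 = 1.031988
Break-even inflation = 1.031988 − 1 → 3.20%.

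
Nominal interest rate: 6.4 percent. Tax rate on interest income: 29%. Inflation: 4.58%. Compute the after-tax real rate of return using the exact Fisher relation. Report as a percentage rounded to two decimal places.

-0.03%

After-tax nominal return = 6.4% × (1 − 0.29) = 4.5440%.
1 + r = 1.04544 / 1.04580 = 0.999656
After-tax real rate = 0.999656 − 1 → -0.03%.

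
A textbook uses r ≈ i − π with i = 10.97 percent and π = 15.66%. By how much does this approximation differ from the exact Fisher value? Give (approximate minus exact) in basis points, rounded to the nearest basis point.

-64 basis points

Approximate: r ≈ 10.970% − 15.660% = -4.6900%
Exact: (1 + 0.1097)/(1 + 0.1566) − 1 = -4.05499%
Error = -4.6900% − (-4.05499%) = -0.63501% → -64 basis points.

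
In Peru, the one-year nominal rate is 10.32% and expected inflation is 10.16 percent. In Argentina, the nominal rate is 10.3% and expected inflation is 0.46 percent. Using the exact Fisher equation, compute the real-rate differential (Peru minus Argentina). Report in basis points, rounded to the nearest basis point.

-965 basis points

Peru: (1 + 0.1032)/(1 + 0.1016) − 1 = 0.1452%
Argentina: (1 + 0.1030)/(1 + 0.0046) − 1 = 9.7949%
Differential = 0.1452% − 9.7949% = -9.6497% → -965 basis points.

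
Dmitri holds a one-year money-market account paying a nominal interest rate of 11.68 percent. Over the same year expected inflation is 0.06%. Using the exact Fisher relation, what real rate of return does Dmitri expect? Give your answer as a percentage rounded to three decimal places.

By the Fisher relation, 1 + r = (1 + i)/(1 + π).
1 + r = 1.11680 / 1.00060 = 1.116130
r = 1.116130 − 1 = 11.6130%, i.e. 11.613%.

11.613%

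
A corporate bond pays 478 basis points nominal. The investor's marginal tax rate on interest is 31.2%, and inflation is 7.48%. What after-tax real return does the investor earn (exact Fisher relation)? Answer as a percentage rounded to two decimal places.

After-tax nominal return = 4.78% × (1 − 0.312) = 3.28864%.
1 + r = 1.0328864 / 1.07480 = 0.961003
After-tax real rate = 0.961003 − 1 → -3.90%.

-3.90%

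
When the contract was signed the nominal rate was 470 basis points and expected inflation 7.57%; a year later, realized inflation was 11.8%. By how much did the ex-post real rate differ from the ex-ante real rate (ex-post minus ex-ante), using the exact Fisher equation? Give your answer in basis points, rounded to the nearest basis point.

-368 basis points

Ex-ante: (1 + 0.0470)/(1 + 0.0757) − 1 = -2.6680%
Ex-post: (1 + 0.0470)/(1 + 0.1180) − 1 = -6.3506%
Difference (ex-post − ex-ante) = -3.6826% → -368 basis points.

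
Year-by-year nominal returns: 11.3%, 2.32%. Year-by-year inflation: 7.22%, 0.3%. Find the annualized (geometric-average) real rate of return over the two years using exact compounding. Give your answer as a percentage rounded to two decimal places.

Compound the nominal returns: 1.1130 × 1.0232 = 1.13882160.
Compound inflation: 1.0722 × 1.0030 = 1.07541660.
Deflate: 1.13882160 / 1.07541660 = 1.05895855.
Annualized real rate = 1.05895855^(1/2) − 1 = 2.9057% → 2.91%.

2.91%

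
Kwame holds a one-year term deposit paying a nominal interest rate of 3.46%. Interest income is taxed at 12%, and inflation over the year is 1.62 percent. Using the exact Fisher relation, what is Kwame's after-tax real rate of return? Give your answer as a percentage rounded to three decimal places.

1.402%

After-tax nominal return = 3.46% × (1 − 0.12) = 3.0448%.
1 + r = 1.030448 / 1.01620 = 1.014021
After-tax real rate = 1.014021 − 1 → 1.402%.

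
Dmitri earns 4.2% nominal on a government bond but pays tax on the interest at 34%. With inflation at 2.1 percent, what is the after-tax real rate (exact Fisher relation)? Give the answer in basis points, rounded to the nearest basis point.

66 basis points

After-tax nominal return = 4.2% × (1 − 0.34) = 2.7720%.
1 + r = 1.02772 / 1.02100 = 1.006582
After-tax real rate = 1.006582 − 1 → 66 basis points.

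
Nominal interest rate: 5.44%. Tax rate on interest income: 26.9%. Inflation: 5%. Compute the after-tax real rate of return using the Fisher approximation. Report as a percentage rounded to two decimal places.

After-tax nominal return = 5.44% × (1 − 0.269) = 3.97664%.
r ≈ 3.97664% − 5% → -1.02%.

-1.02%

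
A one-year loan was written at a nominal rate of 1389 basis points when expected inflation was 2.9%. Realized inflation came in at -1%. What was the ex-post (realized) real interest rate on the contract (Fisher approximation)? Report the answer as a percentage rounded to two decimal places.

14.89%

Ex-post: 13.89% − (-1%) = 14.890%
So the realized real rate is 14.89%.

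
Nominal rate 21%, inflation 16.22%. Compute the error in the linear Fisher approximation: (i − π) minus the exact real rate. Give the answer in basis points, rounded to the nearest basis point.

67 basis points

Approximate: r ≈ 21.000% − 16.220% = 4.7800%
Exact: (1 + 0.2100)/(1 + 0.1622) − 1 = 4.1129%
Error = 4.7800% − 4.1129% = 0.6671% → 67 basis points.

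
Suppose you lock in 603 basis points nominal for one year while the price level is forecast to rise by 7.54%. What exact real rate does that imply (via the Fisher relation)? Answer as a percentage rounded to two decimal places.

-1.40%

1 + r = 1.06030 / 1.07540 = 0.985959
r = 0.985959 − 1 = -1.4041%, i.e. -1.40%.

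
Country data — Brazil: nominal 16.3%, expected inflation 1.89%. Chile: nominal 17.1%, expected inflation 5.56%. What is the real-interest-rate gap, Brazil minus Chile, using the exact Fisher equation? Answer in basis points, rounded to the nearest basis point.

321 basis points

Brazil: (1 + 0.1630)/(1 + 0.0189) − 1 = 14.1427%
Chile: (1 + 0.1710)/(1 + 0.0556) − 1 = 10.9322%
Differential = 14.1427% − 10.9322% = 3.2105% → 321 basis points.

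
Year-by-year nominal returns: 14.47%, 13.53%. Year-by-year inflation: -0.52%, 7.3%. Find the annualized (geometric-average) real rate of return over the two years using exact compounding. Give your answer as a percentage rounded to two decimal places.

Nominal growth factor = 1.1447 × 1.1353 = 1.29957791
Price-level growth factor = 0.9948 × 1.0730 = 1.06742040
Real growth factor = 1.29957791 / 1.06742040 = 1.21749398
Annualized real rate = 1.21749398^(1/2) − 1 = 10.3401% → 10.34%.

10.34%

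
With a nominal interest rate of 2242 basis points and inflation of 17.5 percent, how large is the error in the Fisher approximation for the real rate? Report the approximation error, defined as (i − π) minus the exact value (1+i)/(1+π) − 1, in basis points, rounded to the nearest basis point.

Approximate: r ≈ 22.420% − 17.500% = 4.9200%
Exact: (1 + 0.2242)/(1 + 0.1750) − 1 = 4.1872%
Error = 4.9200% − 4.1872% = 0.7328% → 73 basis points.

73 basis points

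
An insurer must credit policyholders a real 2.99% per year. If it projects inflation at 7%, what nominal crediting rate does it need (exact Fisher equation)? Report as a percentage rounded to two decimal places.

(1 + i) = (1 + r)(1 + π) = 1.02990 × 1.07000 = 1.101993
i = 1.101993 − 1, so the required nominal rate is 10.20%.

10.20%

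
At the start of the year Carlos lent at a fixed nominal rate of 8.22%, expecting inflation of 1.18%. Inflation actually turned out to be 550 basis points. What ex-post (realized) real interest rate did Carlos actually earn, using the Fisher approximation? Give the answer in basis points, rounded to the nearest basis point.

Ex-post: 8.22% − 5.5% = 2.720%
So the realized real rate is 272 basis points.

272 basis points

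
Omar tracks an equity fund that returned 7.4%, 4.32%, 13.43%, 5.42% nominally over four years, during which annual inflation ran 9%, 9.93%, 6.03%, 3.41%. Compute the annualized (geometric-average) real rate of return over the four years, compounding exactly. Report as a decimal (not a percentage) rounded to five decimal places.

0.00490

Compound the nominal returns: 1.0740 × 1.0432 × 1.1343 × 1.0542 = 1.33974703.
Compound inflation: 1.0900 × 1.0993 × 1.0603 × 1.0341 = 1.31381442.
Deflate: 1.33974703 / 1.31381442 = 1.01973841.
Annualized real rate = 1.01973841^(1/4) − 1 = 0.4898% → 0.00490.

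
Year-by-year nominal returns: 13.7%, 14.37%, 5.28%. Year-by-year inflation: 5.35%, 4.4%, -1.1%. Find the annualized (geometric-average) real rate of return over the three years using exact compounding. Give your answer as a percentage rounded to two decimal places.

Nominal growth factor = 1.1370 × 1.1437 × 1.0528 = 1.36904733
Price-level growth factor = 1.0535 × 1.0440 × 0.9890 = 1.08775561
Real growth factor = 1.36904733 / 1.08775561 = 1.25859827
Annualized real rate = 1.25859827^(1/3) − 1 = 7.9682% → 7.97%.

7.97%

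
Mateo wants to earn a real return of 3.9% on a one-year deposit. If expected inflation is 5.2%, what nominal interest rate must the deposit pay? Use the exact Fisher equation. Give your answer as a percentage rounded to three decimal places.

(1 + i) = (1 + r)(1 + π) = 1.03900 × 1.05200 = 1.093028
i = 1.093028 − 1, so the required nominal rate is 9.303%.

9.303%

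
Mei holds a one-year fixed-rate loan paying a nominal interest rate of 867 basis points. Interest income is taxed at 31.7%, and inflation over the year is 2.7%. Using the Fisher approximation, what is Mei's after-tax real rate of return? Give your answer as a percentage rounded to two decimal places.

3.22%

After-tax nominal return = 8.67% × (1 − 0.317) = 5.92161%.
r ≈ 5.92161% − 2.7% → 3.22%.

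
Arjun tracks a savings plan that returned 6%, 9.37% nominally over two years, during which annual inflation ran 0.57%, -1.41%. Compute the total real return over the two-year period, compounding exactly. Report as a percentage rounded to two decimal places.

16.92%

Nominal growth factor = 1.0600 × 1.0937 = 1.159322
Price-level growth factor = 1.0057 × 0.9859 = 0.991520
Real growth factor = 1.159322 / 0.991520 = 1.169238
Total real return = 1.169238 − 1 → 16.92%.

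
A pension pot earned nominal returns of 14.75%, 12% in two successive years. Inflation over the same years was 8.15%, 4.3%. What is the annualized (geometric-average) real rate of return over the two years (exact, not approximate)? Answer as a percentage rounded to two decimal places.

6.74%

Nominal growth factor = 1.1475 × 1.1200 = 1.28520000
Price-level growth factor = 1.0815 × 1.0430 = 1.12800450
Real growth factor = 1.28520000 / 1.12800450 = 1.13935716
Annualized real rate = 1.13935716^(1/2) − 1 = 6.7407% → 6.74%.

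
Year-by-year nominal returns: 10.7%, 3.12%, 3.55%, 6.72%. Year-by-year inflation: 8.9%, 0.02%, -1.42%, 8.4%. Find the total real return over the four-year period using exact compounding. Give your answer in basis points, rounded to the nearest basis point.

838 basis points

Nominal growth factor = 1.1070 × 1.0312 × 1.0355 × 1.0672 = 1.261498
Price-level growth factor = 1.0890 × 1.0002 × 0.9858 × 1.0840 = 1.163946
Real growth factor = 1.261498 / 1.163946 = 1.083811
Total real return = 1.083811 − 1 → 838 basis points.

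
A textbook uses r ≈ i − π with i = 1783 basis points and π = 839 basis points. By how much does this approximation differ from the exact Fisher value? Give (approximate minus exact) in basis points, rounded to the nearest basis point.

Approximate: r ≈ 17.830% − 8.390% = 9.4400%
Exact: (1 + 0.1783)/(1 + 0.0839) − 1 = 8.7093%
Error = 9.4400% − 8.7093% = 0.7307% → 73 basis points.

73 basis points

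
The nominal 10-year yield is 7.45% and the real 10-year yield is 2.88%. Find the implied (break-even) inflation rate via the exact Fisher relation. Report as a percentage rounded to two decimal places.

4.44%

(1 + π) = (1 + i)/(1 + r) = 1.07450 / 1.02880 = 1.044421
Break-even inflation = 1.044421 − 1 → 4.44%.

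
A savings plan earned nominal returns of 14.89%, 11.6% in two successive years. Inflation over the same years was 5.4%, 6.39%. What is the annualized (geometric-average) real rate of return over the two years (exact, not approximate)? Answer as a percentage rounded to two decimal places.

6.93%

Nominal growth factor = 1.1489 × 1.1160 = 1.28217240
Price-level growth factor = 1.0540 × 1.0639 = 1.12135060
Real growth factor = 1.28217240 / 1.12135060 = 1.14341795
Annualized real rate = 1.14341795^(1/2) − 1 = 6.9307% → 6.93%.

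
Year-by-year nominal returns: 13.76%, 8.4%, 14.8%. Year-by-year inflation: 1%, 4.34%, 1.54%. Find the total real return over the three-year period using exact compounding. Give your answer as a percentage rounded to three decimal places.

32.297%

Compound the nominal returns: 1.1376 × 1.0840 × 1.1480 = 1.415666.
Compound inflation: 1.0100 × 1.0434 × 1.0154 = 1.070063.
Deflate: 1.415666 / 1.070063 = 1.322974.
Total real return = 1.322974 − 1 → 32.297%.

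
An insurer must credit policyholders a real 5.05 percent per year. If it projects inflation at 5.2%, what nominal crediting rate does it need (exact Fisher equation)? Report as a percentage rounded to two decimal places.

10.51%

(1 + i) = (1 + r)(1 + π) = 1.05050 × 1.05200 = 1.105126
i = 1.105126 − 1, so the required nominal rate is 10.51%.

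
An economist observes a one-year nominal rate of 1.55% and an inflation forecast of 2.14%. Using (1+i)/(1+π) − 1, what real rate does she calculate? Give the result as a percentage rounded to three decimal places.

-0.578%

1 + r = 1.01550 / 1.02140 = 0.994224
r = 0.994224 − 1 = -0.5776%, i.e. -0.578%.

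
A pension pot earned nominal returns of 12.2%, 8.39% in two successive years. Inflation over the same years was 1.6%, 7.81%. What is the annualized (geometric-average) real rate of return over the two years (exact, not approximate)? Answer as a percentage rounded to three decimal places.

5.369%

Nominal growth factor = 1.1220 × 1.0839 = 1.21613580
Price-level growth factor = 1.0160 × 1.0781 = 1.09534960
Real growth factor = 1.21613580 / 1.09534960 = 1.11027183
Annualized real rate = 1.11027183^(1/2) − 1 = 5.3694% → 5.369%.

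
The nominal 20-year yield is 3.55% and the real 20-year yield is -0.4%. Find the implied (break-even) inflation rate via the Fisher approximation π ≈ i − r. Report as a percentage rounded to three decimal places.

3.950%

π ≈ i − r = 3.55% − (-0.4%) → 3.950%.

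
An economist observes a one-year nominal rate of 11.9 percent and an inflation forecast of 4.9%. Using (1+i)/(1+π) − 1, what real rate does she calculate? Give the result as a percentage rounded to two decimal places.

1 + r = 1.11900 / 1.04900 = 1.066730
r = 1.066730 − 1 = 6.6730%, i.e. 6.67%.

6.67%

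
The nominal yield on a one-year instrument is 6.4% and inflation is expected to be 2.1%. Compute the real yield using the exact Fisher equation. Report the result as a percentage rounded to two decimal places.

1 + r = 1.06400 / 1.02100 = 1.042116
r = 1.042116 − 1 = 4.2116%, i.e. 4.21%.

4.21%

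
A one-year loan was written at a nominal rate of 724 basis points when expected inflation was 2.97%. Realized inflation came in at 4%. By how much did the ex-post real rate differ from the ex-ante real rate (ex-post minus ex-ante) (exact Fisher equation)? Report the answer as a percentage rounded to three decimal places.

Ex-ante: (1 + 0.0724)/(1 + 0.0297) − 1 = 4.14684%
Ex-post: (1 + 0.0724)/(1 + 0.0400) − 1 = 3.11538%
Difference (ex-post − ex-ante) = -1.03145% → -1.031%.

-1.031%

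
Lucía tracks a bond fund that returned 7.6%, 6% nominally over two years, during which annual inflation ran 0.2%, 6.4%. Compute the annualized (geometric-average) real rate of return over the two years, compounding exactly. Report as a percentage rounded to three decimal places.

Compound the nominal returns: 1.0760 × 1.0600 = 1.14056000.
Compound inflation: 1.0020 × 1.0640 = 1.06612800.
Deflate: 1.14056000 / 1.06612800 = 1.06981526.
Annualized real rate = 1.06981526^(1/2) − 1 = 3.4319% → 3.432%.

3.432%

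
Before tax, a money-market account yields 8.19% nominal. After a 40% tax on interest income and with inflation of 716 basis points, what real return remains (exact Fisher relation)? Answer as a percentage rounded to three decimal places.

After-tax nominal return = 8.19% × (1 − 0.4) = 4.9140%.
1 + r = 1.04914 / 1.07160 = 0.979041
After-tax real rate = 0.979041 − 1 → -2.096%.

-2.096%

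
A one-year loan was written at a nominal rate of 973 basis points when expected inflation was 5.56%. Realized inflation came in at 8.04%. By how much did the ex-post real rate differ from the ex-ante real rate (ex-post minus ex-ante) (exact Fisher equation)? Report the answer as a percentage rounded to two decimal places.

-2.39%

Ex-ante: (1 + 0.0973)/(1 + 0.0556) − 1 = 3.9504%
Ex-post: (1 + 0.0973)/(1 + 0.0804) − 1 = 1.5642%
Difference (ex-post − ex-ante) = -2.3861% → -2.39%.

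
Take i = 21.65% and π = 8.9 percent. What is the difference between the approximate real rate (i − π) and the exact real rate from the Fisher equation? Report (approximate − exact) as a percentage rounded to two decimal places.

Approximate: r ≈ 21.650% − 8.900% = 12.7500%
Exact: (1 + 0.2165)/(1 + 0.0890) − 1 = 11.7080%
Error = 12.7500% − 11.7080% = 1.0420% → 1.04%.

1.04%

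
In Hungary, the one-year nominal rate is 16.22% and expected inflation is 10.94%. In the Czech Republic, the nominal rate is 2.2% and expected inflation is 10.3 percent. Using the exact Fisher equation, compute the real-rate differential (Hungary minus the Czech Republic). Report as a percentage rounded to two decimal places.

Hungary: (1 + 0.1622)/(1 + 0.1094) − 1 = 4.7593%
The Czech Republic: (1 + 0.0220)/(1 + 0.1030) − 1 = -7.3436%
Differential = 4.7593% − (-7.3436%) = 12.1029% → 12.10%.

12.10%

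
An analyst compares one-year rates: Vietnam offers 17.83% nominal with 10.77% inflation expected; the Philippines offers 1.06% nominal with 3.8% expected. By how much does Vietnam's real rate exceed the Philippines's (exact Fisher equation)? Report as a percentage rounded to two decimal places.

9.01%

Vietnam: (1 + 0.1783)/(1 + 0.1077) − 1 = 6.3736%
The Philippines: (1 + 0.0106)/(1 + 0.0380) − 1 = -2.6397%
Differential = 6.3736% − (-2.6397%) = 9.0133% → 9.01%.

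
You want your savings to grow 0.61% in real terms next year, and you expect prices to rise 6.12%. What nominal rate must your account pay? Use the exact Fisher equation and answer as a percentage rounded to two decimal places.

6.77%

(1 + i) = (1 + r)(1 + π) = 1.00610 × 1.06120 = 1.06767332
i = 1.06767332 − 1, so the required nominal rate is 6.77%.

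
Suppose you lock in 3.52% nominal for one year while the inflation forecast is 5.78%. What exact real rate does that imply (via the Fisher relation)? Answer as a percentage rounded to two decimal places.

By the Fisher relation, 1 + r = (1 + i)/(1 + π).
1 + r = 1.03520 / 1.05780 = 0.978635
r = 0.978635 − 1 = -2.1365%, i.e. -2.14%.

-2.14%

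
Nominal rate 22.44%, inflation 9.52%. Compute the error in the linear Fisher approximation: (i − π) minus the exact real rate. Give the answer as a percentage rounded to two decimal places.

Approximate: r ≈ 22.440% − 9.520% = 12.9200%
Exact: (1 + 0.2244)/(1 + 0.0952) − 1 = 11.7969%
Error = 12.9200% − 11.7969% = 1.1231% → 1.12%.

1.12%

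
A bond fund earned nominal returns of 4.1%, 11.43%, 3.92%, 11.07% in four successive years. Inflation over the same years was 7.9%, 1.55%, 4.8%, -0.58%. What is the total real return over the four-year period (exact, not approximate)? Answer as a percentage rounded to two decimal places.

17.28%

Compound the nominal returns: 1.0410 × 1.1143 × 1.0392 × 1.1107 = 1.338902.
Compound inflation: 1.0790 × 1.0155 × 1.0480 × 0.9942 = 1.141659.
Deflate: 1.338902 / 1.141659 = 1.172769.
Total real return = 1.172769 − 1 → 17.28%.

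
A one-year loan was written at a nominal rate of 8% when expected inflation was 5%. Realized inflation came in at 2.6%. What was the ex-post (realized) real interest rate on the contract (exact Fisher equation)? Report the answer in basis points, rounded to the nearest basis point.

526 basis points

Ex-post: (1 + 0.0800)/(1 + 0.0260) − 1 = 5.2632%
So the realized real rate is 526 basis points.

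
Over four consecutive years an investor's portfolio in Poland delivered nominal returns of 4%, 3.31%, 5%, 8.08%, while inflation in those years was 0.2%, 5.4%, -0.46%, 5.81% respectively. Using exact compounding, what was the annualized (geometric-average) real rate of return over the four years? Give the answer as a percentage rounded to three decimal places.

2.322%

Nominal growth factor = 1.0400 × 1.0331 × 1.0500 × 1.0808 = 1.21929933
Price-level growth factor = 1.0020 × 1.0540 × 0.9954 × 1.0581 = 1.11232752
Real growth factor = 1.21929933 / 1.11232752 = 1.09616935
Annualized real rate = 1.09616935^(1/4) − 1 = 2.3221% → 2.322%.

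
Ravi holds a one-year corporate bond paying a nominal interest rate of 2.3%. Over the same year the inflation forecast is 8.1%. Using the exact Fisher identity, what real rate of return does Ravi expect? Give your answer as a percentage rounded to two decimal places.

1 + r = 1.02300 / 1.08100 = 0.946346
r = 0.946346 − 1 = -5.3654%, i.e. -5.37%.

-5.37%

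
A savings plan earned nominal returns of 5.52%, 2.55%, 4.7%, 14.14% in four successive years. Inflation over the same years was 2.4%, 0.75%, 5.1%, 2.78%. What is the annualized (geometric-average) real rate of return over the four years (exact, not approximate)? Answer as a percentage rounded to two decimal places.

Nominal growth factor = 1.0552 × 1.0255 × 1.0470 × 1.1414 = 1.29316814
Price-level growth factor = 1.0240 × 1.0075 × 1.0510 × 1.0278 = 1.11443910
Real growth factor = 1.29316814 / 1.11443910 = 1.16037578
Annualized real rate = 1.16037578^(1/4) − 1 = 3.7886% → 3.79%.

3.79%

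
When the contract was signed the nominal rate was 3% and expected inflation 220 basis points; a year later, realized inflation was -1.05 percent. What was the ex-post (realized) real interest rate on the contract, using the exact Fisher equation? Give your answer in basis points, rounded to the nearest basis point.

Ex-post: (1 + 0.0300)/(1 − 0.0105) − 1 = 4.0930%
So the realized real rate is 409 basis points.

409 basis points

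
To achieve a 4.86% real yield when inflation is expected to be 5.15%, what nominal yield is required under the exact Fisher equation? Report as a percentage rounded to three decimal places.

(1 + i) = (1 + r)(1 + π) = 1.04860 × 1.05150 = 1.1026029
i = 1.1026029 − 1, so the required nominal rate is 10.260%.

10.260%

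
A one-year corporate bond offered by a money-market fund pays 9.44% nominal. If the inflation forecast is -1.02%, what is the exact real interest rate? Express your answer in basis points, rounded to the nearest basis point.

By the Fisher relation, 1 + r = (1 + i)/(1 + π).
1 + r = 1.09440 / 0.98980 = 1.105678
r = 1.105678 − 1 = 10.5678%, i.e. 1057 basis points.

1057 basis points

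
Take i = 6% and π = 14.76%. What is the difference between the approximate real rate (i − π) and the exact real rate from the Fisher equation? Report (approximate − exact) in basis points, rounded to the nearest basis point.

Approximate: r ≈ 6.000% − 14.760% = -8.7600%
Exact: (1 + 0.0600)/(1 + 0.1476) − 1 = -7.6333%
Error = -8.7600% − (-7.6333%) = -1.1267% → -113 basis points.

-113 basis points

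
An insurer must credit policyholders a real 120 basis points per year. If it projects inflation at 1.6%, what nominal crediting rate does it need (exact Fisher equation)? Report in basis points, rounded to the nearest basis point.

282 basis points

(1 + i) = (1 + r)(1 + π) = 1.01200 × 1.01600 = 1.028192
i = 1.028192 − 1, so the required nominal rate is 282 basis points.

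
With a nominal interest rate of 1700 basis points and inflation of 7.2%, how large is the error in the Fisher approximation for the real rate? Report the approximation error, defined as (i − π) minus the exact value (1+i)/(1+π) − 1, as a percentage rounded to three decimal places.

Approximate: r ≈ 17.000% − 7.200% = 9.8000%
Exact: (1 + 0.1700)/(1 + 0.0720) − 1 = 9.1418%
Error = 9.8000% − 9.1418% = 0.6582% → 0.658%.

0.658%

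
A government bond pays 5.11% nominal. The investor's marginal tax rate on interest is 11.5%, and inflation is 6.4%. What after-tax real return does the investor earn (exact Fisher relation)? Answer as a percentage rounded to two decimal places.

After-tax nominal return = 5.11% × (1 − 0.115) = 4.52235%.
1 + r = 1.0452235 / 1.06400 = 0.982353
After-tax real rate = 0.982353 − 1 → -1.76%.

-1.76%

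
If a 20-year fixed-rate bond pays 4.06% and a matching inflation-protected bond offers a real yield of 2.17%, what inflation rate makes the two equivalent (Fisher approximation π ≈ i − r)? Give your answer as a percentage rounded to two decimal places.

1.89%

π ≈ i − r = 4.06% − 2.17% → 1.89%.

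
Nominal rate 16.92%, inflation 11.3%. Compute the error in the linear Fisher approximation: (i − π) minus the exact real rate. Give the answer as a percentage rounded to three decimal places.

0.571%

Approximate: r ≈ 16.920% − 11.300% = 5.6200%
Exact: (1 + 0.1692)/(1 + 0.1130) − 1 = 5.0494%
Error = 5.6200% − 5.0494% = 0.5706% → 0.571%.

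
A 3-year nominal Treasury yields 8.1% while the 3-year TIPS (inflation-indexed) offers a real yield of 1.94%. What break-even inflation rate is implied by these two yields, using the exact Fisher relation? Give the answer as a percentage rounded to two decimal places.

6.04%

(1 + π) = (1 + i)/(1 + r) = 1.08100 / 1.01940 = 1.060428
Break-even inflation = 1.060428 − 1 → 6.04%.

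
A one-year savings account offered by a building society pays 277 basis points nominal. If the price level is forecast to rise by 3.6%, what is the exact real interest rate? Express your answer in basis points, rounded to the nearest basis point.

-80 basis points

By the Fisher equation, 1 + r = (1 + i)/(1 + π).
1 + r = 1.02770 / 1.03600 = 0.991988
r = 0.991988 − 1 = -0.8012%, i.e. -80 basis points.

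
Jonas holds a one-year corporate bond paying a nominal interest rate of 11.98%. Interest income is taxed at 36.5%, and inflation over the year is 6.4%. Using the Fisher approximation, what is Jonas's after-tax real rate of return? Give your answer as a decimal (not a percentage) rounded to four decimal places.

0.0121

After-tax nominal return = 11.98% × (1 − 0.365) = 7.6073%.
r ≈ 7.6073% − 6.4% → 0.0121.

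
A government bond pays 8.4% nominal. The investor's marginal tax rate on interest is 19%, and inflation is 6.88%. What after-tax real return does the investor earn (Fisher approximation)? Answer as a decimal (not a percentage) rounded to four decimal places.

-0.0008

After-tax nominal return = 8.4% × (1 − 0.19) = 6.8040%.
r ≈ 6.8040% − 6.88% → -0.0008.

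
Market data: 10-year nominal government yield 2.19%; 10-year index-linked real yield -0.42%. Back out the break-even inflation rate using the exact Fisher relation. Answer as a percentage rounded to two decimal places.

(1 + π) = (1 + i)/(1 + r) = 1.02190 / 0.99580 = 1.026210
Break-even inflation = 1.026210 − 1 → 2.62%.

2.62%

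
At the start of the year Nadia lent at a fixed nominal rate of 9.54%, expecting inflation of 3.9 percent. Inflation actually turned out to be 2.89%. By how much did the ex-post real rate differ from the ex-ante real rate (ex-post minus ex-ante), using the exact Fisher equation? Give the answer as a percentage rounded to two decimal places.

1.03%

Ex-ante: (1 + 0.0954)/(1 + 0.0390) − 1 = 5.4283%
Ex-post: (1 + 0.0954)/(1 + 0.0289) − 1 = 6.4632%
Difference (ex-post − ex-ante) = 1.0349% → 1.03%.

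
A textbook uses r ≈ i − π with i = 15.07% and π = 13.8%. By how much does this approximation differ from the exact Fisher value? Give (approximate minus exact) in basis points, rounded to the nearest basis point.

Approximate: r ≈ 15.070% − 13.800% = 1.2700%
Exact: (1 + 0.1507)/(1 + 0.1380) − 1 = 1.1160%
Error = 1.2700% − 1.1160% = 0.1540% → 15 basis points.

15 basis points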